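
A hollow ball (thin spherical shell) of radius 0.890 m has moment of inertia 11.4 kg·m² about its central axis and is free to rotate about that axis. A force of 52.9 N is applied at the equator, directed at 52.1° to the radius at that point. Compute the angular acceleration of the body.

Only the tangential component produces torque: τ = F R sinθ = (52.9)(0.890) sin 52.1° = 37.15 N·m.
From τ = Iα: α = 37.15/11.40 = 3.259 rad/s².

α ≈ 3.26 rad/s²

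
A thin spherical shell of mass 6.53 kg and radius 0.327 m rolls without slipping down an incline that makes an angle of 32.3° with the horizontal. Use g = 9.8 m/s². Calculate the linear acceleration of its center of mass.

Translation along the incline: Mg sinθ − f = Ma.
Rotation about the center: fR = Iα with I = (2/3)MR². No-slip gives a = αR, so f = (I/R²)a = (2/3)M a.
Substituting: Mg sinθ = (1 + 0.6667)Ma, so a = g sinθ/(1 + 0.6667) = (9.8) sin 32.3° / 1.667 = 3.142 m/s².

a ≈ 3.14 m/s²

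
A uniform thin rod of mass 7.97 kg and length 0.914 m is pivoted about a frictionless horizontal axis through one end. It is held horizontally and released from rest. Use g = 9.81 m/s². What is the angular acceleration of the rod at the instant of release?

α ≈ 16.1 rad/s²

About the pivot, I = (1/3)ML² = (1/3)(7.97)(0.914)² = 2.219 kg·m².
The weight acts at the center, a distance L/2 = 0.4570 m from the pivot; τ = Mg(L/2) = 35.73 N·m.
α = τ/I = 35.73/2.219 = 16.10 rad/s².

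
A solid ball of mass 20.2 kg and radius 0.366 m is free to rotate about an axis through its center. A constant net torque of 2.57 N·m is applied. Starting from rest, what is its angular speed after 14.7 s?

I = (2/5)MR² = (2/5)(20.2)(0.366)² = 1.082 kg·m².
α = τ/I = 2.57/1.082 = 2.374 rad/s².
ω = ω₀ + αt = 0 + (2.374)(14.7) = 34.90 rad/s.

ω ≈ 34.9 rad/s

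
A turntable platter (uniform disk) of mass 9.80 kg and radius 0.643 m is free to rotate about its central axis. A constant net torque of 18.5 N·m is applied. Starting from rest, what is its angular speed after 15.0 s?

ω ≈ 137 rad/s

I = ½MR² = (1/2)(9.80)(0.643)² = 2.026 kg·m².
α = τ/I = 18.5/2.026 = 9.132 rad/s².
ω = ω₀ + αt = 0 + (9.132)(15.0) = 137.0 rad/s.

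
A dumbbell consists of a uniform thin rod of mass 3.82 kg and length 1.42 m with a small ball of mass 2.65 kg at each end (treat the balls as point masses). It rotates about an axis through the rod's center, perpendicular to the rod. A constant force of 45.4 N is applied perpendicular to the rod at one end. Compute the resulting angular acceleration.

α ≈ 9.73 rad/s²

I_rod = (1/12)ML² = (1/12)(3.82)(1.42)² = 0.6419 kg·m².
I_balls = 2·m·(L/2)² = 2(2.65)(0.7100)² = 2.672 kg·m².
Total I = 3.314 kg·m².
τ = F·(L/2) = (45.4)(0.710) = 32.23 N·m.
α = τ/I = 32.23/3.314 = 9.728 rad/s².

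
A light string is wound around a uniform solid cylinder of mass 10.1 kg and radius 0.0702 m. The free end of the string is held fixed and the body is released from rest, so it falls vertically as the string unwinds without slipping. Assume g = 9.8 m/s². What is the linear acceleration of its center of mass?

Translation: Mg − T = Ma. Rotation about the center: TR = Iα with I = ½MR².
With a = αR: T = (I/R²)a = (1/2)M a, so Mg = (1 + 0.5000)Ma.
a = g/(1 + 0.5000) = 9.8/1.500 = 6.533 m/s².

a ≈ 6.53 m/s²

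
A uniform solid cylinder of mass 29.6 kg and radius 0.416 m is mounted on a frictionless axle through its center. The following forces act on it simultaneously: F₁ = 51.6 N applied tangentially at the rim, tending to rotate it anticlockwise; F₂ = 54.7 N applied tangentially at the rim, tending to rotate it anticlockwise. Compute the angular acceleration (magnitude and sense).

α ≈ 17.3 rad/s², anticlockwise

I = ½MR² = (1/2)(29.6)(0.416)² = 2.561 kg·m².
Taking anticlockwise as positive: τ₁ = +(51.6)(0.416) = +21.47 N·m; τ₂ = +(54.7)(0.416) = +22.76 N·m.
Net torque τ = 44.22 N·m.
α = τ/I = 44.22/2.561 = 17.27 rad/s².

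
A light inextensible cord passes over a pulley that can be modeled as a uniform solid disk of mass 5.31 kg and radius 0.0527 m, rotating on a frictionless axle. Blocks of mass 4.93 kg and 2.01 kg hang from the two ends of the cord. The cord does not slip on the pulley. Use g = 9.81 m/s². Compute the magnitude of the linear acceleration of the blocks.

a ≈ 2.99 m/s²

I = ½MR² = (1/2)(5.31)(0.0527)² = 0.007374 kg·m².
Heavier block: m₁g − T₁ = m₁a. Lighter block: T₂ − m₂g = m₂a.
Pulley: (T₁ − T₂)R = Iα = I(a/R), so T₁ − T₂ = (I/R²)a = (1/2)M_p a = 2.655·a.
Adding the three: (m₁ − m₂)g = (m₁ + m₂ + 2.655)a, so a = (4.93 − 2.01)(9.81)/(4.93 + 2.01 + 2.655) = 2.985 m/s².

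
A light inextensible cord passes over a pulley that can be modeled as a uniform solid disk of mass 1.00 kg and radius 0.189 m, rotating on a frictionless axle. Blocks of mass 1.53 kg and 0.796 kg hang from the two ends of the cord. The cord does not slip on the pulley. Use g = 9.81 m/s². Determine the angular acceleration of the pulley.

I = ½MR² = (1/2)(1.00)(0.189)² = 0.01786 kg·m².
Heavier block: m₁g − T₁ = m₁a. Lighter block: T₂ − m₂g = m₂a.
Pulley: (T₁ − T₂)R = Iα = I(a/R), so T₁ − T₂ = (I/R²)a = (1/2)M_p a = 0.5000·a.
Adding the three: (m₁ − m₂)g = (m₁ + m₂ + 0.5000)a, so a = (1.53 − 0.796)(9.81)/(1.53 + 0.796 + 0.5000) = 2.548 m/s².
α = a/R = 2.548/0.189 = 13.48 rad/s².

α ≈ 13.5 rad/s²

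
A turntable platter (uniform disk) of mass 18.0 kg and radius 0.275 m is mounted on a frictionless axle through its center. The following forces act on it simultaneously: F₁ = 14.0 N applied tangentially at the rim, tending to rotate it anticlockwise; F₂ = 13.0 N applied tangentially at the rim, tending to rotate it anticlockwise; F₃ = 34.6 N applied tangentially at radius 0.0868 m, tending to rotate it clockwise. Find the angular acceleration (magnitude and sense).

I = ½MR² = (1/2)(18.0)(0.275)² = 0.6806 kg·m².
Taking anticlockwise as positive: τ₁ = +(14.0)(0.275) = +3.850 N·m; τ₂ = +(13.0)(0.275) = +3.575 N·m; τ₃ = −(34.6)(0.0868) = −3.003 N·m.
Net torque τ = 4.422 N·m.
α = τ/I = 4.422/0.6806 = 6.497 rad/s².

α ≈ 6.50 rad/s², anticlockwise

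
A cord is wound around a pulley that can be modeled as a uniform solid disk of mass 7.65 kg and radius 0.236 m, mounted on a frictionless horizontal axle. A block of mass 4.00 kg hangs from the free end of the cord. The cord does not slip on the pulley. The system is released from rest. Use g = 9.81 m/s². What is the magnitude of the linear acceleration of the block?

a ≈ 5.01 m/s²

I = ½MR² = (1/2)(7.65)(0.236)² = 0.2130 kg·m².
Block: mg − T = ma. Pulley: TR = Iα. No-slip: a = αR, so T = (I/R²)a = 3.825·a.
Then mg = (m + 3.825)a, so a = (4.00)(9.81)/(4.00 + 3.825) = 5.015 m/s².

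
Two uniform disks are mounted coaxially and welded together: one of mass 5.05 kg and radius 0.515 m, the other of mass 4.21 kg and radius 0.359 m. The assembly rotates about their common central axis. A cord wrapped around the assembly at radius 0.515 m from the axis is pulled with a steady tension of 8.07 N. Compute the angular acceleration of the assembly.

I = ½M₁R₁² + ½M₂R₂² = ½(5.05)(0.515)² + ½(4.21)(0.359)² = 0.9410 kg·m².
τ = F r = (8.07)(0.515) = 4.156 N·m.
α = τ/I = 4.156/0.9410 = 4.417 rad/s².

α ≈ 4.42 rad/s²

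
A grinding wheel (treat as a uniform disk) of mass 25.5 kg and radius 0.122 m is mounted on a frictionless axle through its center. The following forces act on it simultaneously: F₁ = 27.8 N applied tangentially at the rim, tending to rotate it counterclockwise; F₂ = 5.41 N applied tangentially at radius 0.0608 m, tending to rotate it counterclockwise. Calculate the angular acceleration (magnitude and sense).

I = ½MR² = (1/2)(25.5)(0.122)² = 0.1898 kg·m².
Taking counterclockwise as positive: τ₁ = +(27.8)(0.122) = +3.392 N·m; τ₂ = +(5.41)(0.0608) = +0.3289 N·m.
Net torque τ = 3.721 N·m.
α = τ/I = 3.721/0.1898 = 19.61 rad/s².

α ≈ 19.6 rad/s², counterclockwise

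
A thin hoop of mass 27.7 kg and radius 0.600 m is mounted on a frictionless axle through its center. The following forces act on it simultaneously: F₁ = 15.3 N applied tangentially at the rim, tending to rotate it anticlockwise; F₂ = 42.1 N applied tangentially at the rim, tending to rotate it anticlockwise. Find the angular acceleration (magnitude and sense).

α ≈ 3.45 rad/s², anticlockwise

I = MR² = (27.7)(0.600)² = 9.972 kg·m².
Taking anticlockwise as positive: τ₁ = +(15.3)(0.600) = +9.180 N·m; τ₂ = +(42.1)(0.600) = +25.26 N·m.
Net torque τ = 34.44 N·m.
α = τ/I = 34.44/9.972 = 3.454 rad/s².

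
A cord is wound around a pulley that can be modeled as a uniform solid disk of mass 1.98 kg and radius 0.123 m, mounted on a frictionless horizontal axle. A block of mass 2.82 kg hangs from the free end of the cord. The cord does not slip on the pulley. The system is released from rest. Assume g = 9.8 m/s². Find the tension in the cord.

T ≈ 7.18 N

I = ½MR² = (1/2)(1.98)(0.123)² = 0.01498 kg·m².
Block: mg − T = ma. Pulley: TR = Iα. No-slip: a = αR, so T = (I/R²)a = 0.9900·a.
Then mg = (m + 0.9900)a, so a = (2.82)(9.8)/(2.82 + 0.9900) = 7.254 m/s².
T = 0.9900·a = 7.181 N.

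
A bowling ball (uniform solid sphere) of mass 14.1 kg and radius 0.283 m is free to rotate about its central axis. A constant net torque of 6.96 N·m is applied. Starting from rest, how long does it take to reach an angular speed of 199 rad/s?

t ≈ 12.9 s

I = (2/5)MR² = (2/5)(14.1)(0.283)² = 0.4517 kg·m².
α = τ/I = 6.96/0.4517 = 15.41 rad/s².
ω = αt ⇒ t = ω/α = 199/15.41 = 12.92 s.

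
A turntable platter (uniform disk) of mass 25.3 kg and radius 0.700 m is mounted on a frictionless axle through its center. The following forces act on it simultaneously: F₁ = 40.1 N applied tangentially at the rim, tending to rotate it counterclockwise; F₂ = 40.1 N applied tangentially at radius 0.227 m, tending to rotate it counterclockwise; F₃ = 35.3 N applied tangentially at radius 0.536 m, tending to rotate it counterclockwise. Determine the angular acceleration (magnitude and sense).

I = ½MR² = (1/2)(25.3)(0.700)² = 6.199 kg·m².
Taking counterclockwise as positive: τ₁ = +(40.1)(0.700) = +28.07 N·m; τ₂ = +(40.1)(0.227) = +9.103 N·m; τ₃ = +(35.3)(0.536) = +18.92 N·m.
Net torque τ = 56.09 N·m.
α = τ/I = 56.09/6.199 = 9.050 rad/s².

α ≈ 9.05 rad/s², counterclockwise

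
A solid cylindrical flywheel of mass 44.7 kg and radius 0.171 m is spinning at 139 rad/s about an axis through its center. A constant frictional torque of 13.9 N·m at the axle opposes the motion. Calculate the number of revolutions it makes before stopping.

≈ 72.3 revolutions

I = ½MR² = (1/2)(44.7)(0.171)² = 0.6535 kg·m².
The net torque has magnitude 13.9 N·m, opposing ω.
|α| = τ/I = 13.90/0.6535 = 21.27 rad/s² (deceleration).
ω² = ω₀² − 2|α|θ with ω = 0 ⇒ θ = ω₀²/(2|α|) = 454.2 rad = 72.29 rev.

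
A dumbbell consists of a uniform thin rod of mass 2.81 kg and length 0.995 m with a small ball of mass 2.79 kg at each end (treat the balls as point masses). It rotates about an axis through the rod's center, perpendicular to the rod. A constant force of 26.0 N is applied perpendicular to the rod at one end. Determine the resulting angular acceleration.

α ≈ 8.02 rad/s²

I_rod = (1/12)ML² = (1/12)(2.81)(0.995)² = 0.2318 kg·m².
I_balls = 2·m·(L/2)² = 2(2.79)(0.4975)² = 1.381 kg·m².
Total I = 1.613 kg·m².
τ = F·(L/2) = (26.0)(0.497) = 12.94 N·m.
α = τ/I = 12.94/1.613 = 8.020 rad/s².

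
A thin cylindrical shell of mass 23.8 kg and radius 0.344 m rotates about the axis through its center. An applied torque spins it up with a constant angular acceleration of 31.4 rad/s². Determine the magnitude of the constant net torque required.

τ ≈ 88.4 N·m

I = MR² = (23.8)(0.344)² = 2.816 kg·m².
τ = Iα = (2.816)(31.40) = 88.43 N·m.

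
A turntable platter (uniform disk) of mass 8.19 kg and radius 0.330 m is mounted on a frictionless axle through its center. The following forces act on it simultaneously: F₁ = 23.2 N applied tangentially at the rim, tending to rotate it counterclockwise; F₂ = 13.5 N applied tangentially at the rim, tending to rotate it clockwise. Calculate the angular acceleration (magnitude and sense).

α ≈ 7.18 rad/s², counterclockwise

I = ½MR² = (1/2)(8.19)(0.330)² = 0.4459 kg·m².
Taking counterclockwise as positive: τ₁ = +(23.2)(0.330) = +7.656 N·m; τ₂ = −(13.5)(0.330) = −4.455 N·m.
Net torque τ = 3.201 N·m.
α = τ/I = 3.201/0.4459 = 7.178 rad/s².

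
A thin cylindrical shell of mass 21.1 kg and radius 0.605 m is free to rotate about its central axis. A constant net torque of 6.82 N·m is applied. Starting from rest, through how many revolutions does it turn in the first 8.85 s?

I = MR² = (21.1)(0.605)² = 7.723 kg·m².
α = τ/I = 6.82/7.723 = 0.8831 rad/s².
θ = ½αt² = ½(0.8831)(8.85)² = 34.58 rad.
Revolutions = θ/(2π) = 5.504.

≈ 5.50 revolutions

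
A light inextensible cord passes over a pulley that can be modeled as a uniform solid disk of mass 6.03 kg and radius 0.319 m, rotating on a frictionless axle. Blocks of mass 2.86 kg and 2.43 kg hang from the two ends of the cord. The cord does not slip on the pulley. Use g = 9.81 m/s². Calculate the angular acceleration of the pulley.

I = ½MR² = (1/2)(6.03)(0.319)² = 0.3068 kg·m².
Heavier block: m₁g − T₁ = m₁a. Lighter block: T₂ − m₂g = m₂a.
Pulley: (T₁ − T₂)R = Iα = I(a/R), so T₁ − T₂ = (I/R²)a = (1/2)M_p a = 3.015·a.
Adding the three: (m₁ − m₂)g = (m₁ + m₂ + 3.015)a, so a = (2.86 − 2.43)(9.81)/(2.86 + 2.43 + 3.015) = 0.5079 m/s².
α = a/R = 0.5079/0.319 = 1.592 rad/s².

α ≈ 1.59 rad/s²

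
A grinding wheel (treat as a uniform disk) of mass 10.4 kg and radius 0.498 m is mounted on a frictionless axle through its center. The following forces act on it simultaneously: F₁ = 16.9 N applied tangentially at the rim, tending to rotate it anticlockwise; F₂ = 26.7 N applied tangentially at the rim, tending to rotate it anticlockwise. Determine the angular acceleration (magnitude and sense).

I = ½MR² = (1/2)(10.4)(0.498)² = 1.290 kg·m².
Taking anticlockwise as positive: τ₁ = +(16.9)(0.498) = +8.416 N·m; τ₂ = +(26.7)(0.498) = +13.30 N·m.
Net torque τ = 21.71 N·m.
α = τ/I = 21.71/1.290 = 16.84 rad/s².

α ≈ 16.8 rad/s², anticlockwise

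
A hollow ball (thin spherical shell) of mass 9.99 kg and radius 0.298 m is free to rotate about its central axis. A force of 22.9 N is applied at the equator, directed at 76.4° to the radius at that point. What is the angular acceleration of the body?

α ≈ 11.2 rad/s²

I = (2/3)MR² = (2/3)(9.99)(0.298)² = 0.5914 kg·m².
Only the tangential component produces torque: τ = F R sinθ = (22.9)(0.298) sin 76.4° = 6.633 N·m.
Newton's second law for rotation, τ = Iα, gives α = τ/I = 6.633/0.5914 = 11.21 rad/s².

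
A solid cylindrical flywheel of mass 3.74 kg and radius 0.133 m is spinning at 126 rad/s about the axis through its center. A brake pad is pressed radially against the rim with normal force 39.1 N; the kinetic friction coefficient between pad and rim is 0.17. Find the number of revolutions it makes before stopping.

I = ½MR² = (1/2)(3.74)(0.133)² = 0.03308 kg·m².
Friction force f = μN = (0.17)(39.1) = 6.647 N at the rim; torque magnitude τ = fR = 0.8841 N·m, opposing ω.
|α| = τ/I = 0.8841/0.03308 = 26.73 rad/s² (deceleration).
ω² = ω₀² − 2|α|θ with ω = 0 ⇒ θ = ω₀²/(2|α|) = 297.0 rad = 47.27 rev.

≈ 47.3 revolutions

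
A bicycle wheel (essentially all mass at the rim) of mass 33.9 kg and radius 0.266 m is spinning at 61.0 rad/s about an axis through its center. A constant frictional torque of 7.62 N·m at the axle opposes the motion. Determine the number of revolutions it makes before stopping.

I = MR² = (33.9)(0.266)² = 2.399 kg·m².
The net torque has magnitude 7.62 N·m, opposing ω.
|α| = τ/I = 7.620/2.399 = 3.177 rad/s² (deceleration).
ω² = ω₀² − 2|α|θ with ω = 0 ⇒ θ = ω₀²/(2|α|) = 585.6 rad = 93.21 rev.

≈ 93.2 revolutions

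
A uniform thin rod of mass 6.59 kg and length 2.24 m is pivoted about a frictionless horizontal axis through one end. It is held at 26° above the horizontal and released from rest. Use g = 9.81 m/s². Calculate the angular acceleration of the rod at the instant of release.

α ≈ 5.90 rad/s²

About the pivot, I = (1/3)ML² = (1/3)(6.59)(2.24)² = 11.02 kg·m².
The weight acts at the center, a distance L/2 = 1.120 m from the pivot; τ = Mg(L/2) cos 26° = 65.08 N·m.
α = τ/I = 65.08/11.02 = 5.904 rad/s².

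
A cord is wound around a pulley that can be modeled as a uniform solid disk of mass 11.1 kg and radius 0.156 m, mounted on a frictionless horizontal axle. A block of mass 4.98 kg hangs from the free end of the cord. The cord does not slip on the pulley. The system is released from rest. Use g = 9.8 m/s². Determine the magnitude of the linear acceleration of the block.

I = ½MR² = (1/2)(11.1)(0.156)² = 0.1351 kg·m².
Block: mg − T = ma. Pulley: TR = Iα. No-slip: a = αR, so T = (I/R²)a = 5.550·a.
Then mg = (m + 5.550)a, so a = (4.98)(9.8)/(4.98 + 5.550) = 4.635 m/s².

a ≈ 4.63 m/s²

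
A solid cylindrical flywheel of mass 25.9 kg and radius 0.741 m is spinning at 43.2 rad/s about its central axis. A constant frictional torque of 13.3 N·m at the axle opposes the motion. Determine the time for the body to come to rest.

I = ½MR² = (1/2)(25.9)(0.741)² = 7.111 kg·m².
The net torque has magnitude 13.3 N·m, opposing ω.
|α| = τ/I = 13.30/7.111 = 1.870 rad/s² (deceleration).
0 = ω₀ − |α|t ⇒ t = ω₀/|α| = 43.2/1.870 = 23.10 s.

t ≈ 23.1 s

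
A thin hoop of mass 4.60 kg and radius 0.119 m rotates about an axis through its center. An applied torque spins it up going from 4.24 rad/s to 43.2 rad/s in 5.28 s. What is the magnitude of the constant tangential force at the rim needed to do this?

I = MR² = (4.60)(0.119)² = 0.06514 kg·m².
α = Δω/Δt = (43.2 − 4.24)/5.28 = 7.379 rad/s².
The required torque is τ = Iα = (0.06514)(7.379) = 0.4807 N·m.
A tangential force at the rim gives τ = FR, so F = τ/R = 0.4807/0.119 = 4.039 N.

F ≈ 4.04 N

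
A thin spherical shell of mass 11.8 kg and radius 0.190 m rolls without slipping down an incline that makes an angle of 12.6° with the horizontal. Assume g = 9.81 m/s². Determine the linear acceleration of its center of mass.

a ≈ 1.28 m/s²

Translation along the incline: Mg sinθ − f = Ma.
Rotation about the center: fR = Iα with I = (2/3)MR². No-slip gives a = αR, so f = (I/R²)a = (2/3)M a.
Substituting: Mg sinθ = (1 + 0.6667)Ma, so a = g sinθ/(1 + 0.6667) = (9.81) sin 12.6° / 1.667 = 1.284 m/s².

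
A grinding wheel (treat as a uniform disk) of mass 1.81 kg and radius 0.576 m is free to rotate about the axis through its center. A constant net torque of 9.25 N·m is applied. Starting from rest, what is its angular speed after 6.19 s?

ω ≈ 191 rad/s

I = ½MR² = (1/2)(1.81)(0.576)² = 0.3003 kg·m².
α = τ/I = 9.25/0.3003 = 30.81 rad/s².
ω = ω₀ + αt = 0 + (30.81)(6.19) = 190.7 rad/s.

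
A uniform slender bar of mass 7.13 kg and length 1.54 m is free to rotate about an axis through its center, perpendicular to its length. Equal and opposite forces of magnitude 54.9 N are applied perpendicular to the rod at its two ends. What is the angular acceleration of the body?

I = (1/12)ML² = (1/12)(7.13)(1.54)² = 1.409 kg·m².
The couple gives τ = F·(L/2) + F·(L/2) = F L = (54.9)(1.54) = 84.55 N·m.
From τ = Iα: α = 84.55/1.409 = 60.00 rad/s².

α ≈ 60.0 rad/s²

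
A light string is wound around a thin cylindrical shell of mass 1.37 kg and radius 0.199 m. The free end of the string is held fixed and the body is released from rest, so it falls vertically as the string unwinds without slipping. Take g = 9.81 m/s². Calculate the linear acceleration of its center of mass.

a ≈ 4.91 m/s²

Translation: Mg − T = Ma. Rotation about the center: TR = Iα with I = MR².
With a = αR: T = (I/R²)a = M a, so Mg = (1 + 1.000)Ma.
a = g/(1 + 1.000) = 9.81/2.000 = 4.905 m/s².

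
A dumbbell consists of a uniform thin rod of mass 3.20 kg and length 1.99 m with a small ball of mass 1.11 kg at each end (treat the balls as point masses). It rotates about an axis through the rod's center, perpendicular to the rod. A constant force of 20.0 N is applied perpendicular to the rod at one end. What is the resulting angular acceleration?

I_rod = (1/12)ML² = (1/12)(3.20)(1.99)² = 1.056 kg·m².
I_balls = 2·m·(L/2)² = 2(1.11)(0.9950)² = 2.198 kg·m².
Total I = 3.254 kg·m².
τ = F·(L/2) = (20.0)(0.995) = 19.90 N·m.
α = τ/I = 19.90/3.254 = 6.116 rad/s².

α ≈ 6.12 rad/s²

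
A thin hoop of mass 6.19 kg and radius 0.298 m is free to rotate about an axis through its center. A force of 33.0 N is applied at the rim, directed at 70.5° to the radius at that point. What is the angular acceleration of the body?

I = MR² = (6.19)(0.298)² = 0.5497 kg·m².
Only the tangential component produces torque: τ = F R sinθ = (33.0)(0.298) sin 70.5° = 9.270 N·m.
From τ = Iα: α = 9.270/0.5497 = 16.86 rad/s².

α ≈ 16.9 rad/s²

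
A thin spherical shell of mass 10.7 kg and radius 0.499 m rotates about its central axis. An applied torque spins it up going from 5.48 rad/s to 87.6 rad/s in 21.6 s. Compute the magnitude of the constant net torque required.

τ ≈ 6.75 N·m

I = (2/3)MR² = (2/3)(10.7)(0.499)² = 1.776 kg·m².
α = Δω/Δt = (87.6 − 5.48)/21.6 = 3.802 rad/s².
τ = Iα = (1.776)(3.802) = 6.753 N·m.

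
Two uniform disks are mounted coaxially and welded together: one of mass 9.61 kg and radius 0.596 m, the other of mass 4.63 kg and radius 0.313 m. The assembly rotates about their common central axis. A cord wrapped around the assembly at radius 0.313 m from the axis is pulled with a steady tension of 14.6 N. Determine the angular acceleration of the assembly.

I = ½M₁R₁² + ½M₂R₂² = ½(9.61)(0.596)² + ½(4.63)(0.313)² = 1.934 kg·m².
τ = F r = (14.6)(0.313) = 4.570 N·m.
α = τ/I = 4.570/1.934 = 2.363 rad/s².

α ≈ 2.36 rad/s²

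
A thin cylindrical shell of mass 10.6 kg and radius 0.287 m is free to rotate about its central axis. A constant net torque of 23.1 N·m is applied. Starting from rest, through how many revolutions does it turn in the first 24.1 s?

≈ 1220 revolutions

I = MR² = (10.6)(0.287)² = 0.8731 kg·m².
α = τ/I = 23.1/0.8731 = 26.46 rad/s².
θ = ½αt² = ½(26.46)(24.1)² = 7683 rad.
Revolutions = θ/(2π) = 1223.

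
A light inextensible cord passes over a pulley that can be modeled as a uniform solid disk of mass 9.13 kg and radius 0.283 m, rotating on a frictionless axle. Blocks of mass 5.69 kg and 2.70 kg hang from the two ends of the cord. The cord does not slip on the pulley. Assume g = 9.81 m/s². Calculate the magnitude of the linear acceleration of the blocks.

a ≈ 2.26 m/s²

I = ½MR² = (1/2)(9.13)(0.283)² = 0.3656 kg·m².
Heavier block: m₁g − T₁ = m₁a. Lighter block: T₂ − m₂g = m₂a.
Pulley: (T₁ − T₂)R = Iα = I(a/R), so T₁ − T₂ = (I/R²)a = (1/2)M_p a = 4.565·a.
Adding the three: (m₁ − m₂)g = (m₁ + m₂ + 4.565)a, so a = (5.69 − 2.70)(9.81)/(5.69 + 2.70 + 4.565) = 2.264 m/s².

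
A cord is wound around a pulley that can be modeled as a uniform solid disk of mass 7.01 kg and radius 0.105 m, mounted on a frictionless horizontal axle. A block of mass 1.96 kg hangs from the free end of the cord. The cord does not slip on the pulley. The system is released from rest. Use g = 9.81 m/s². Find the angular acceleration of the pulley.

I = ½MR² = (1/2)(7.01)(0.105)² = 0.03864 kg·m².
Block: mg − T = ma. Pulley: TR = Iα. No-slip: a = αR, so T = (I/R²)a = 3.505·a.
Then mg = (m + 3.505)a, so a = (1.96)(9.81)/(1.96 + 3.505) = 3.518 m/s².
α = a/R = 3.518/0.105 = 33.51 rad/s².

α ≈ 33.5 rad/s²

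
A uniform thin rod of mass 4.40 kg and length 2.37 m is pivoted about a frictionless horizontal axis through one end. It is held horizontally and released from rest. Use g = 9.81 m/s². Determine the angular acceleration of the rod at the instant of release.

About the pivot, I = (1/3)ML² = (1/3)(4.40)(2.37)² = 8.238 kg·m².
The weight acts at the center, a distance L/2 = 1.185 m from the pivot; τ = Mg(L/2) = 51.15 N·m.
α = τ/I = 51.15/8.238 = 6.209 rad/s².
(Equivalently α = (3g/(2L)) = 6.209 rad/s².)

α ≈ 6.21 rad/s²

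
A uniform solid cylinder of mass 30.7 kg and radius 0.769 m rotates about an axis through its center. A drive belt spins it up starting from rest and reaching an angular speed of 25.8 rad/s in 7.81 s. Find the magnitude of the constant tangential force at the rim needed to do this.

I = ½MR² = (1/2)(30.7)(0.769)² = 9.077 kg·m².
α = Δω/Δt = (25.8 − 0)/7.81 = 3.303 rad/s².
The required torque is τ = Iα = (9.077)(3.303) = 29.99 N·m.
A tangential force at the rim gives τ = FR, so F = τ/R = 29.99/0.769 = 38.99 N.

F ≈ 39.0 N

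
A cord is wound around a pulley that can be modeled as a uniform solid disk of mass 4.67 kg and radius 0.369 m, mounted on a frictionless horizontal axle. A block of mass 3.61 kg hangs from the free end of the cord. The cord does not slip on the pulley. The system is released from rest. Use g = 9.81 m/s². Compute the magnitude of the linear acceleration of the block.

I = ½MR² = (1/2)(4.67)(0.369)² = 0.3179 kg·m².
Block: mg − T = ma. Pulley: TR = Iα. No-slip: a = αR, so T = (I/R²)a = 2.335·a.
Then mg = (m + 2.335)a, so a = (3.61)(9.81)/(3.61 + 2.335) = 5.957 m/s².

a ≈ 5.96 m/s²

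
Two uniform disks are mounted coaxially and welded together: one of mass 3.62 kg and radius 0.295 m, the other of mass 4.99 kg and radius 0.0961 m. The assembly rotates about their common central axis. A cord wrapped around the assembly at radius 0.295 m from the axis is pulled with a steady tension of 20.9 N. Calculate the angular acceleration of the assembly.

I = ½M₁R₁² + ½M₂R₂² = ½(3.62)(0.295)² + ½(4.99)(0.0961)² = 0.1806 kg·m².
τ = F r = (20.9)(0.295) = 6.165 N·m.
α = τ/I = 6.165/0.1806 = 34.15 rad/s².

α ≈ 34.1 rad/s²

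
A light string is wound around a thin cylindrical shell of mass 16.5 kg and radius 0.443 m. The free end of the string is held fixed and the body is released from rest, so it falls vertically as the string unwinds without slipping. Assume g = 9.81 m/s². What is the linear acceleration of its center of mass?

Translation: Mg − T = Ma. Rotation about the center: TR = Iα with I = MR².
With a = αR: T = (I/R²)a = M a, so Mg = (1 + 1.000)Ma.
a = g/(1 + 1.000) = 9.81/2.000 = 4.905 m/s².

a ≈ 4.91 m/s²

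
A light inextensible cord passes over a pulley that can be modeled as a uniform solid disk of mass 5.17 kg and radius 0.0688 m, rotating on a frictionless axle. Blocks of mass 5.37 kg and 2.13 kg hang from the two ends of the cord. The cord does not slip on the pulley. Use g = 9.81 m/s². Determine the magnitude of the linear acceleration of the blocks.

a ≈ 3.15 m/s²

I = ½MR² = (1/2)(5.17)(0.0688)² = 0.01224 kg·m².
Heavier block: m₁g − T₁ = m₁a. Lighter block: T₂ − m₂g = m₂a.
Pulley: (T₁ − T₂)R = Iα = I(a/R), so T₁ − T₂ = (I/R²)a = (1/2)M_p a = 2.585·a.
Adding the three: (m₁ − m₂)g = (m₁ + m₂ + 2.585)a, so a = (5.37 − 2.13)(9.81)/(5.37 + 2.13 + 2.585) = 3.152 m/s².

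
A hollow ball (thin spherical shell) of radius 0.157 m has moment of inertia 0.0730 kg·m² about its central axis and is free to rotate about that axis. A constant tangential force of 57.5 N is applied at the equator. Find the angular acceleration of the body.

τ = F R = (57.5)(0.157) = 9.027 N·m.
From τ = Iα: α = 9.027/0.07300 = 123.7 rad/s².

α ≈ 124 rad/s²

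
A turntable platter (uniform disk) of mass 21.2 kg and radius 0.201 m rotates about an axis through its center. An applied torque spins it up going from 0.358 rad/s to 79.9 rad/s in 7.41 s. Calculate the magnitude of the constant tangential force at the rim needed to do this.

F ≈ 22.9 N

I = ½MR² = (1/2)(21.2)(0.201)² = 0.4283 kg·m².
α = Δω/Δt = (79.9 − 0.358)/7.41 = 10.73 rad/s².
The required torque is τ = Iα = (0.4283)(10.73) = 4.597 N·m.
A tangential force at the rim gives τ = FR, so F = τ/R = 4.597/0.201 = 22.87 N.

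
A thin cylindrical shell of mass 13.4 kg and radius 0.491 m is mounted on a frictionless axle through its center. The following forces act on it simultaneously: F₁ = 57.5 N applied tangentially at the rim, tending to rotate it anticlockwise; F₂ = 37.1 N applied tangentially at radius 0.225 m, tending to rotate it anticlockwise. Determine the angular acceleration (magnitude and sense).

I = MR² = (13.4)(0.491)² = 3.230 kg·m².
Taking anticlockwise as positive: τ₁ = +(57.5)(0.491) = +28.23 N·m; τ₂ = +(37.1)(0.225) = +8.348 N·m.
Net torque τ = 36.58 N·m.
α = τ/I = 36.58/3.230 = 11.32 rad/s².

α ≈ 11.3 rad/s², anticlockwise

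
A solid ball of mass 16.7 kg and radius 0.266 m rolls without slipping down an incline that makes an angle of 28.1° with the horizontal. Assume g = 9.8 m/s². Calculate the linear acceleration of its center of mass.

Translation along the incline: Mg sinθ − f = Ma.
Rotation about the center: fR = Iα with I = (2/5)MR². No-slip gives a = αR, so f = (I/R²)a = (2/5)M a.
Substituting: Mg sinθ = (1 + 0.4000)Ma, so a = g sinθ/(1 + 0.4000) = (9.8) sin 28.1° / 1.400 = 3.297 m/s².

a ≈ 3.30 m/s²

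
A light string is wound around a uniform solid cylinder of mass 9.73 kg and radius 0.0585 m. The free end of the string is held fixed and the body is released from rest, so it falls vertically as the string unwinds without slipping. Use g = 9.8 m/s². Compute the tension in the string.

T ≈ 31.8 N

Translation: Mg − T = Ma. Rotation about the center: TR = Iα with I = ½MR².
With a = αR: T = (I/R²)a = (1/2)M a, so Mg = (1 + 0.5000)Ma.
a = g/(1 + 0.5000) = 9.8/1.500 = 6.533 m/s².
T = 0.5000·M·a = (0.5000)(9.73)(6.533) = 31.78 N.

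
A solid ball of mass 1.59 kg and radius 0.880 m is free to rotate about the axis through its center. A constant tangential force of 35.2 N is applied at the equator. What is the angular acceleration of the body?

I = (2/5)MR² = (2/5)(1.59)(0.880)² = 0.4925 kg·m².
τ = F R = (35.2)(0.880) = 30.98 N·m.
Newton's second law for rotation, τ = Iα, gives α = τ/I = 30.98/0.4925 = 62.89 rad/s².

α ≈ 62.9 rad/s²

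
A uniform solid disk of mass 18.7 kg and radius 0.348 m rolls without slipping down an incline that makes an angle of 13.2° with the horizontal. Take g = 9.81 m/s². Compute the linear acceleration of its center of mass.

a ≈ 1.49 m/s²

Translation along the incline: Mg sinθ − f = Ma.
Rotation about the center: fR = Iα with I = ½MR². No-slip gives a = αR, so f = (I/R²)a = (1/2)M a.
Substituting: Mg sinθ = (1 + 0.5000)Ma, so a = g sinθ/(1 + 0.5000) = (9.81) sin 13.2° / 1.500 = 1.493 m/s².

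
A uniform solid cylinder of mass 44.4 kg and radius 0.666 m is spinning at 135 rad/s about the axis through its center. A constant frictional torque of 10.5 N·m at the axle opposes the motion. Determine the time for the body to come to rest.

t ≈ 127 s

I = ½MR² = (1/2)(44.4)(0.666)² = 9.847 kg·m².
The net torque has magnitude 10.5 N·m, opposing ω.
|α| = τ/I = 10.50/9.847 = 1.066 rad/s² (deceleration).
0 = ω₀ − |α|t ⇒ t = ω₀/|α| = 135/1.066 = 126.6 s.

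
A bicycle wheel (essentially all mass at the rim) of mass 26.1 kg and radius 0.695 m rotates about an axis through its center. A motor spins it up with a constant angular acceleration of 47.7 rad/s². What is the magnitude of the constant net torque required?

I = MR² = (26.1)(0.695)² = 12.61 kg·m².
τ = Iα = (12.61)(47.70) = 601.4 N·m.

τ ≈ 601 N·m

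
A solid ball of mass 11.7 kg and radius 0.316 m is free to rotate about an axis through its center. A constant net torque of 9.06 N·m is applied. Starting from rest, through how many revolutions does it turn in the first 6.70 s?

≈ 69.3 revolutions

I = (2/5)MR² = (2/5)(11.7)(0.316)² = 0.4673 kg·m².
α = τ/I = 9.06/0.4673 = 19.39 rad/s².
θ = ½αt² = ½(19.39)(6.70)² = 435.1 rad.
Revolutions = θ/(2π) = 69.25.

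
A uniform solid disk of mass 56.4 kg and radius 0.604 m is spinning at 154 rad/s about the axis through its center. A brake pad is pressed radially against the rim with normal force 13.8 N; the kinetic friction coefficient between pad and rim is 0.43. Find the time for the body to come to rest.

I = ½MR² = (1/2)(56.4)(0.604)² = 10.29 kg·m².
Friction force f = μN = (0.43)(13.8) = 5.934 N at the rim; torque magnitude τ = fR = 3.584 N·m, opposing ω.
|α| = τ/I = 3.584/10.29 = 0.3484 rad/s² (deceleration).
0 = ω₀ − |α|t ⇒ t = ω₀/|α| = 154/0.3484 = 442.0 s.

t ≈ 442 s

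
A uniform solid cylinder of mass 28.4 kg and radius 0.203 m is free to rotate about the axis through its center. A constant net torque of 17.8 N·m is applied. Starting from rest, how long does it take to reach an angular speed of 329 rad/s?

t ≈ 10.8 s

I = ½MR² = (1/2)(28.4)(0.203)² = 0.5852 kg·m².
α = τ/I = 17.8/0.5852 = 30.42 rad/s².
ω = αt ⇒ t = ω/α = 329/30.42 = 10.82 s.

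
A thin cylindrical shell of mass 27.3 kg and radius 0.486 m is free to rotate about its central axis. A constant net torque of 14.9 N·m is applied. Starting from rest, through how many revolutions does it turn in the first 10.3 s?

I = MR² = (27.3)(0.486)² = 6.448 kg·m².
α = τ/I = 14.9/6.448 = 2.311 rad/s².
θ = ½αt² = ½(2.311)(10.3)² = 122.6 rad.
Revolutions = θ/(2π) = 19.51.

≈ 19.5 revolutions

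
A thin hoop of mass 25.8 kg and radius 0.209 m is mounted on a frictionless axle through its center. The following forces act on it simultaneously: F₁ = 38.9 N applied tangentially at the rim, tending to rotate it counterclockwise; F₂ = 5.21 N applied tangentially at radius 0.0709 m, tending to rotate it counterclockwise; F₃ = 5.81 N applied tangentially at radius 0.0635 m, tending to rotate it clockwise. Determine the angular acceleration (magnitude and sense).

I = MR² = (25.8)(0.209)² = 1.127 kg·m².
Taking counterclockwise as positive: τ₁ = +(38.9)(0.209) = +8.130 N·m; τ₂ = +(5.21)(0.0709) = +0.3694 N·m; τ₃ = −(5.81)(0.0635) = −0.3689 N·m.
Net torque τ = 8.131 N·m.
α = τ/I = 8.131/1.127 = 7.215 rad/s².

α ≈ 7.21 rad/s², counterclockwise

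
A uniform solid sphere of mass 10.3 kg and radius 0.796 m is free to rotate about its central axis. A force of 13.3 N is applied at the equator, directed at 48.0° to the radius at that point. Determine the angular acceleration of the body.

I = (2/5)MR² = (2/5)(10.3)(0.796)² = 2.610 kg·m².
Only the tangential component produces torque: τ = F R sinθ = (13.3)(0.796) sin 48.0° = 7.868 N·m.
From τ = Iα: α = 7.868/2.610 = 3.014 rad/s².

α ≈ 3.01 rad/s²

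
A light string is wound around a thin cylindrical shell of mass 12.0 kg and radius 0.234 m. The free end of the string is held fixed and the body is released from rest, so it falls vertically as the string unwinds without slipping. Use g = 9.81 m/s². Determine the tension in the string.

Translation: Mg − T = Ma. Rotation about the center: TR = Iα with I = MR².
With a = αR: T = (I/R²)a = M a, so Mg = (1 + 1.000)Ma.
a = g/(1 + 1.000) = 9.81/2.000 = 4.905 m/s².
T = 1.000·M·a = (1.000)(12.0)(4.905) = 58.86 N.

T ≈ 58.9 N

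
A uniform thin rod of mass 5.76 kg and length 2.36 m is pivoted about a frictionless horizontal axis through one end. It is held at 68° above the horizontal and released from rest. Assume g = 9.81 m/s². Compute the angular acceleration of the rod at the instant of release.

α ≈ 2.34 rad/s²

About the pivot, I = (1/3)ML² = (1/3)(5.76)(2.36)² = 10.69 kg·m².
The weight acts at the center, a distance L/2 = 1.180 m from the pivot; τ = Mg(L/2) cos 68° = 24.98 N·m.
α = τ/I = 24.98/10.69 = 2.336 rad/s².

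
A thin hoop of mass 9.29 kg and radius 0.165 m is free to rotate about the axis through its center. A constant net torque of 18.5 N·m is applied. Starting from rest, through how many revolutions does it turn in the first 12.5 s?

I = MR² = (9.29)(0.165)² = 0.2529 kg·m².
α = τ/I = 18.5/0.2529 = 73.15 rad/s².
θ = ½αt² = ½(73.15)(12.5)² = 5714 rad.
Revolutions = θ/(2π) = 909.5.

≈ 909 revolutions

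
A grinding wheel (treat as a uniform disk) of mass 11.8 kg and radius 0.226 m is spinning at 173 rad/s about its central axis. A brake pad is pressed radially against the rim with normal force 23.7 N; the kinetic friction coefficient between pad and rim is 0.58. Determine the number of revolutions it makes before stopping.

≈ 231 revolutions

I = ½MR² = (1/2)(11.8)(0.226)² = 0.3013 kg·m².
Friction force f = μN = (0.58)(23.7) = 13.75 N at the rim; torque magnitude τ = fR = 3.107 N·m, opposing ω.
|α| = τ/I = 3.107/0.3013 = 10.31 rad/s² (deceleration).
ω² = ω₀² − 2|α|θ with ω = 0 ⇒ θ = ω₀²/(2|α|) = 1452 rad = 231.0 rev.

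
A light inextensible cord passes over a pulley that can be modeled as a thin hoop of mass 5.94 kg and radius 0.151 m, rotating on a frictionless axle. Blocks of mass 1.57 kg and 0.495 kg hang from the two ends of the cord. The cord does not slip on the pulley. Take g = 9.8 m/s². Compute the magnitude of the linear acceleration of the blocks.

I = MR² = (5.94)(0.151)² = 0.1354 kg·m².
Heavier block: m₁g − T₁ = m₁a. Lighter block: T₂ − m₂g = m₂a.
Pulley: (T₁ − T₂)R = Iα = I(a/R), so T₁ − T₂ = (I/R²)a = 1·M_p a = 5.940·a.
Adding the three: (m₁ − m₂)g = (m₁ + m₂ + 5.940)a, so a = (1.57 − 0.495)(9.8)/(1.57 + 0.495 + 5.940) = 1.316 m/s².

a ≈ 1.32 m/s²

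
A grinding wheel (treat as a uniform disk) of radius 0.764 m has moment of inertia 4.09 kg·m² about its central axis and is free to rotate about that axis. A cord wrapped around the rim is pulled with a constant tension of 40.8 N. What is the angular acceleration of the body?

α ≈ 7.62 rad/s²

τ = F R = (40.8)(0.764) = 31.17 N·m.
From τ = Iα: α = 31.17/4.090 = 7.621 rad/s².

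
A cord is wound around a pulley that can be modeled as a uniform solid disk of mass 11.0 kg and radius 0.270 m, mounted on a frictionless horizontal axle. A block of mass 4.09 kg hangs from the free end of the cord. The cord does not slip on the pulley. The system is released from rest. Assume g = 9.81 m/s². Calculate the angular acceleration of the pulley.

α ≈ 15.5 rad/s²

I = ½MR² = (1/2)(11.0)(0.270)² = 0.4010 kg·m².
Block: mg − T = ma. Pulley: TR = Iα. No-slip: a = αR, so T = (I/R²)a = 5.500·a.
Then mg = (m + 5.500)a, so a = (4.09)(9.81)/(4.09 + 5.500) = 4.184 m/s².
α = a/R = 4.184/0.270 = 15.50 rad/s².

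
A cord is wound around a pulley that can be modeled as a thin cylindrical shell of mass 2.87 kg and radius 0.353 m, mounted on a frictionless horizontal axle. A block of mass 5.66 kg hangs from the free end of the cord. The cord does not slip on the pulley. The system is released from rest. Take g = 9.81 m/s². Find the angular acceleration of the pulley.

α ≈ 18.4 rad/s²

I = MR² = (2.87)(0.353)² = 0.3576 kg·m².
Block: mg − T = ma. Pulley: TR = Iα. No-slip: a = αR, so T = (I/R²)a = 2.870·a.
Then mg = (m + 2.870)a, so a = (5.66)(9.81)/(5.66 + 2.870) = 6.509 m/s².
α = a/R = 6.509/0.353 = 18.44 rad/s².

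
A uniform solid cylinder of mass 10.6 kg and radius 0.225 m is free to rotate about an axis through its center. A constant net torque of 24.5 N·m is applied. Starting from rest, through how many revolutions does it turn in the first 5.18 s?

≈ 195 revolutions

I = ½MR² = (1/2)(10.6)(0.225)² = 0.2683 kg·m².
α = τ/I = 24.5/0.2683 = 91.31 rad/s².
θ = ½αt² = ½(91.31)(5.18)² = 1225 rad.
Revolutions = θ/(2π) = 195.0.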